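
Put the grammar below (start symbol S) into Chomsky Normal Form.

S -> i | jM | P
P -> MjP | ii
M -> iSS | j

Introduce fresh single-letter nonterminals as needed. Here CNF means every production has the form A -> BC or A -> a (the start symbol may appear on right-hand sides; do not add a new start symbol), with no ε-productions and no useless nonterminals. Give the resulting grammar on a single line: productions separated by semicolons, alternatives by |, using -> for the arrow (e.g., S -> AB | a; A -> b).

No ε-productions.
After unit-elimination: S -> i | ii | jM | MjP; M -> j | iSS; P -> ii | MjP.
TERM: introduce A -> i, B -> j and substitute in every rule of length ≥2.
BIN: M -> ASS becomes M -> AC, C -> SS; P -> MBP becomes P -> MD, D -> BP; S -> MBP becomes S -> ME, E -> BP.

S -> i | AA | BM | ME; A -> i; B -> j; C -> SS; D -> BP; E -> BP; M -> j | AC; P -> AA | MD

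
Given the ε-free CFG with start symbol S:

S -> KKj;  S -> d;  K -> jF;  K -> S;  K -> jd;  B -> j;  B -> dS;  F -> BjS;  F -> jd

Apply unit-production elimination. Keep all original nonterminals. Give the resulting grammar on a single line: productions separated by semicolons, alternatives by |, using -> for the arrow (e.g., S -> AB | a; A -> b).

Unit productions: K->S.
Unit pairs (A ⇒* B via units): (K,S).
S: inherits non-unit rules of {S} → KKj | d.
B: inherits non-unit rules of {B} → dS | j.
F: inherits non-unit rules of {F} → BjS | jd.
K: inherits non-unit rules of {K, S} → KKj | d | jF | jd.

S -> d | KKj; B -> j | dS; F -> jd | BjS; K -> d | jF | jd | KKj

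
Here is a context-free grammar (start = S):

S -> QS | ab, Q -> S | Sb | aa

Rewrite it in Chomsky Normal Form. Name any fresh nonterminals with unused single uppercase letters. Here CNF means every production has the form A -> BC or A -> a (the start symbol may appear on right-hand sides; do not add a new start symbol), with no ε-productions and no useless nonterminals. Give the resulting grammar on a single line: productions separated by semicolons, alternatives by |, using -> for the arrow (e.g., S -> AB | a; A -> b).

No ε-productions.
After unit-elimination: S -> QS | ab; Q -> QS | Sb | aa | ab.
TERM: introduce B -> a, A -> b and substitute in every rule of length ≥2.

S -> BA | QS; A -> b; B -> a; Q -> BA | BB | QS | SA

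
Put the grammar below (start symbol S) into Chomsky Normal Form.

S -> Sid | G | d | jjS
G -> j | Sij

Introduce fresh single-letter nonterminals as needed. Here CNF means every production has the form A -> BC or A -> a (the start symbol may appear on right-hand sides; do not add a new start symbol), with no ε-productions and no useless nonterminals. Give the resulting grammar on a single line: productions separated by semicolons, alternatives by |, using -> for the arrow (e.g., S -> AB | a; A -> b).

No ε-productions.
After unit-elimination: S -> d | j | Sid | Sij | jjS; G -> j | Sij.
TERM: introduce C -> d, A -> i, B -> j and substitute in every rule of length ≥2.
BIN: G -> SAB becomes G -> SD, D -> AB; S -> BBS becomes S -> BE, E -> BS; S -> SAB becomes S -> SF, F -> AB; S -> SAC becomes S -> SH, H -> AC.
Drop unreachable/unproductive: G.

S -> d | j | BE | SF | SH; A -> i; B -> j; C -> d; E -> BS; F -> AB; H -> AC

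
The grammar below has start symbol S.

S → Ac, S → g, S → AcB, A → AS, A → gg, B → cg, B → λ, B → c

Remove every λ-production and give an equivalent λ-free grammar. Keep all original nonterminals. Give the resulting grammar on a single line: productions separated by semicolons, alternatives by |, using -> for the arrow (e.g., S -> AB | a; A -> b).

Nullable set: {B}.
S -> AcB: B nullable, giving Ac | AcB.
Drop B -> λ.
Unchanged (no nullable symbols): S -> Ac; S -> g; A -> AS; A -> gg; B -> c; B -> cg.

S -> g | Ac | AcB; A -> AS | gg; B -> c | cg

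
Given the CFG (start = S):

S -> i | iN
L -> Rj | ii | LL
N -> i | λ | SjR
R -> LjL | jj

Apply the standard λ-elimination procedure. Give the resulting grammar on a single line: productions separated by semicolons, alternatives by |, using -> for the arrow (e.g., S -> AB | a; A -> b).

Nullable set: {N}.
S -> iN: N nullable, giving i | iN.
Drop N -> λ.
Unchanged (no nullable symbols): S -> i; L -> LL; L -> Rj; L -> ii; N -> SjR; N -> i; R -> LjL; R -> jj.

S -> i | iN; L -> LL | Rj | ii; N -> i | SjR; R -> jj | LjL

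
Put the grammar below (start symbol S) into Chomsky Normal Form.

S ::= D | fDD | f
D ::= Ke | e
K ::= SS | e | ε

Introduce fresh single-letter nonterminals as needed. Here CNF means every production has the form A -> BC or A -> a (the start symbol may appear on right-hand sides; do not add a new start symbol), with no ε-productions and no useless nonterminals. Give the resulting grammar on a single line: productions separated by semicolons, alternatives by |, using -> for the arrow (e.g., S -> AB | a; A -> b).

S -> e | f | BC | KA; A -> e; B -> f; C -> DD; D -> e | KA; K -> e | SS

Nullable: {K}; after ε-elimination: S -> D | f | fDD; D -> e | Ke; K -> e | SS.
After unit-elimination: S -> e | f | Ke | fDD; D -> e | Ke; K -> e | SS.
TERM: introduce A -> e, B -> f and substitute in every rule of length ≥2.
BIN: S -> BDD becomes S -> BC, C -> DD.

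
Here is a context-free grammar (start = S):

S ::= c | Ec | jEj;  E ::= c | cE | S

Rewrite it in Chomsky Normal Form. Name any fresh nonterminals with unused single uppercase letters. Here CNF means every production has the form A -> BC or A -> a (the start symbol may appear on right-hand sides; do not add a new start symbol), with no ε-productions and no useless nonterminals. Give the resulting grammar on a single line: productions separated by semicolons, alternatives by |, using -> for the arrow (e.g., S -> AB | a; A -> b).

S -> c | BD | EA; A -> c; B -> j; C -> EB; D -> EB; E -> c | AE | BC | EA

No ε-productions.
After unit-elimination: S -> c | Ec | jEj; E -> c | Ec | cE | jEj.
TERM: introduce A -> c, B -> j and substitute in every rule of length ≥2.
BIN: E -> BEB becomes E -> BC, C -> EB; S -> BEB becomes S -> BD, D -> EB.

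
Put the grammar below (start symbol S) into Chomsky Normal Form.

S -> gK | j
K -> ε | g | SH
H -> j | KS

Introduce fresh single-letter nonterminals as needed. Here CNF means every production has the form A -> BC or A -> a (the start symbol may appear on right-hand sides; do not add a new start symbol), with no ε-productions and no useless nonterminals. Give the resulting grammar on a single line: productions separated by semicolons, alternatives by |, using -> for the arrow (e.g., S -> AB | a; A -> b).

S -> g | j | AK; A -> g; H -> g | j | AK | KS; K -> g | SH

Nullable: {K}; after ε-elimination: S -> g | j | gK; H -> S | j | KS; K -> g | SH.
After unit-elimination: S -> g | j | gK; H -> g | j | KS | gK; K -> g | SH.
TERM: introduce A -> g and substitute in every rule of length ≥2.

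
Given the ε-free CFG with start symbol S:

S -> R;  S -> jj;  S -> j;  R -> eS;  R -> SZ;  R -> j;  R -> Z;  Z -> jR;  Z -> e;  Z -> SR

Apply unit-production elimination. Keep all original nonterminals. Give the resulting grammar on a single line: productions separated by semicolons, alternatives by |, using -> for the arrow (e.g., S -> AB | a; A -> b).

Unit productions: R->Z, S->R.
Unit pairs (A ⇒* B via units): (R,Z), (S,R), (S,Z).
S: inherits non-unit rules of {R, S, Z} → SR | SZ | e | eS | j | jR | jj.
R: inherits non-unit rules of {R, Z} → SR | SZ | e | eS | j | jR.
Z: inherits non-unit rules of {Z} → SR | e | jR.

S -> e | j | SR | SZ | eS | jR | jj; R -> e | j | SR | SZ | eS | jR; Z -> e | SR | jR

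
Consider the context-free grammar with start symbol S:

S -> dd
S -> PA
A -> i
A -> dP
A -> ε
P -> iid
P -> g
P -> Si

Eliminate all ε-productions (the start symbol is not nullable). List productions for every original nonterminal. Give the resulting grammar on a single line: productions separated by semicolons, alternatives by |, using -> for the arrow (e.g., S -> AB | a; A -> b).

Nullable set: {A}.
S -> PA: A nullable, giving P | PA.
Drop A -> ε.
Unchanged (no nullable symbols): S -> dd; A -> dP; A -> i; P -> Si; P -> g; P -> iid.

S -> P | PA | dd; A -> i | dP; P -> g | Si | iid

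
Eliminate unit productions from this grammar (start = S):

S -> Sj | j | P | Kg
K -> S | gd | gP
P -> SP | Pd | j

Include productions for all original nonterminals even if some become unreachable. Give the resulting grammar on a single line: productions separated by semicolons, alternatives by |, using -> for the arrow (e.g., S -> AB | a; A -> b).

S -> j | Kg | Pd | SP | Sj; K -> j | Kg | Pd | SP | Sj | gP | gd; P -> j | Pd | SP

Unit productions: K->S, S->P.
Unit pairs (A ⇒* B via units): (K,P), (K,S), (S,P).
S: inherits non-unit rules of {P, S} → Kg | Pd | SP | Sj | j.
K: inherits non-unit rules of {K, P, S} → Kg | Pd | SP | Sj | gP | gd | j.
P: inherits non-unit rules of {P} → Pd | SP | j.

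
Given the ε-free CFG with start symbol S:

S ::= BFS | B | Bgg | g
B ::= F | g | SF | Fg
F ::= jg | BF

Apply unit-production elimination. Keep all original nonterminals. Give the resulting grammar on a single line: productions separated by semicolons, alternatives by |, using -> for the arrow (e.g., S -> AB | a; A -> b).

Unit productions: B->F, S->B.
Unit pairs (A ⇒* B via units): (B,F), (S,B), (S,F).
S: inherits non-unit rules of {B, F, S} → BF | BFS | Bgg | Fg | SF | g | jg.
B: inherits non-unit rules of {B, F} → BF | Fg | SF | g | jg.
F: inherits non-unit rules of {F} → BF | jg.

S -> g | BF | Fg | SF | jg | BFS | Bgg; B -> g | BF | Fg | SF | jg; F -> BF | jg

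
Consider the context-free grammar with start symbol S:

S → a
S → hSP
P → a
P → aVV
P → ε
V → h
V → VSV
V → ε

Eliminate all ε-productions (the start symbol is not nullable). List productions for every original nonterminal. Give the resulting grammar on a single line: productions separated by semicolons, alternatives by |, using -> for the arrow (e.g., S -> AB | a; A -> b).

S -> a | hS | hSP; P -> a | aV | aVV; V -> S | h | SV | VS | VSV

Nullable set: {P, V}.
S -> hSP: P nullable, giving hS | hSP.
Drop P -> ε.
P -> aVV: V, V nullable, giving a | aV | aVV.
Drop V -> ε.
V -> VSV: V, V nullable, giving S | SV | VS | VSV.
Unchanged (no nullable symbols): S -> a; P -> a; V -> h.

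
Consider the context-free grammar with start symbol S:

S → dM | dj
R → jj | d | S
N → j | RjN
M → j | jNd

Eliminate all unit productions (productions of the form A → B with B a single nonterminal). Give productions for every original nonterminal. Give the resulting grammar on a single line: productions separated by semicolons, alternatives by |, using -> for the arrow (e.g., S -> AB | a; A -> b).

Unit productions: R->S.
Unit pairs (A ⇒* B via units): (R,S).
S: inherits non-unit rules of {S} → dM | dj.
M: inherits non-unit rules of {M} → j | jNd.
N: inherits non-unit rules of {N} → RjN | j.
R: inherits non-unit rules of {R, S} → d | dM | dj | jj.

S -> dM | dj; M -> j | jNd; N -> j | RjN; R -> d | dM | dj | jj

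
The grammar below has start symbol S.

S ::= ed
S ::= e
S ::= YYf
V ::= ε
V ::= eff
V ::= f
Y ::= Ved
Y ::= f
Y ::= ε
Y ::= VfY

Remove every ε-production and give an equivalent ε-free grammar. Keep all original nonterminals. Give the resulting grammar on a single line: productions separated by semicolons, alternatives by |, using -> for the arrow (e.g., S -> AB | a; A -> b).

Nullable set: {V, Y}.
S -> YYf: Y, Y nullable, giving YYf | Yf | f.
Drop V -> ε.
Drop Y -> ε.
Y -> Ved: V nullable, giving Ved | ed.
Y -> VfY: V, Y nullable, giving Vf | VfY | f | fY.
Unchanged (no nullable symbols): S -> e; S -> ed; V -> eff; V -> f; Y -> f.

S -> e | f | Yf | ed | YYf; V -> f | eff; Y -> f | Vf | ed | fY | Ved | VfY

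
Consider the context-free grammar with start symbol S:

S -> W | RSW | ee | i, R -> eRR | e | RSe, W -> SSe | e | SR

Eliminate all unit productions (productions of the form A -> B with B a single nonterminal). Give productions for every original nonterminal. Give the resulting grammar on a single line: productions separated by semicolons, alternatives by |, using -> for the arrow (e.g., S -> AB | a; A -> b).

Unit productions: S->W.
Unit pairs (A ⇒* B via units): (S,W).
S: inherits non-unit rules of {S, W} → RSW | SR | SSe | e | ee | i.
R: inherits non-unit rules of {R} → RSe | e | eRR.
W: inherits non-unit rules of {W} → SR | SSe | e.

S -> e | i | SR | ee | RSW | SSe; R -> e | RSe | eRR; W -> e | SR | SSe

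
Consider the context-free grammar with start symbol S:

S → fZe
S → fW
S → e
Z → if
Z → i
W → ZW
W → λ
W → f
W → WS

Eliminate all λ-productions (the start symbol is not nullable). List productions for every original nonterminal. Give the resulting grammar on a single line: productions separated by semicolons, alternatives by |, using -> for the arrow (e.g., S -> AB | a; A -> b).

Nullable set: {W}.
S -> fW: W nullable, giving f | fW.
Drop W -> λ.
W -> WS: W nullable, giving S | WS.
W -> ZW: W nullable, giving Z | ZW.
Unchanged (no nullable symbols): S -> e; S -> fZe; W -> f; Z -> i; Z -> if.

S -> e | f | fW | fZe; W -> S | Z | f | WS | ZW; Z -> i | if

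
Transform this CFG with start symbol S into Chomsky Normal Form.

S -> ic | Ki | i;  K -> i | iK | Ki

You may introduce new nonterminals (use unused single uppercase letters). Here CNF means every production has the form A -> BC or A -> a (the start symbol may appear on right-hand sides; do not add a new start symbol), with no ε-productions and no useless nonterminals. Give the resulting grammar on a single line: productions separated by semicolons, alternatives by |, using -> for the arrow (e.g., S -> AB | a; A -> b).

No ε-productions.
No unit productions to eliminate.
TERM: introduce B -> c, A -> i and substitute in every rule of length ≥2.

S -> i | AB | KA; A -> i; B -> c; K -> i | AK | KA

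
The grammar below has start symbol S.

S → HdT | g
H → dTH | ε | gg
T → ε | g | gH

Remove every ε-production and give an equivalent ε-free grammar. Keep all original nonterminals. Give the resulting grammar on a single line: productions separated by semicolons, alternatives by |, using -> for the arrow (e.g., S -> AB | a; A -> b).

S -> d | g | Hd | dT | HdT; H -> d | dH | dT | gg | dTH; T -> g | gH

Nullable set: {H, T}.
S -> HdT: H, T nullable, giving Hd | HdT | d | dT.
Drop H -> ε.
H -> dTH: T, H nullable, giving d | dH | dT | dTH.
Drop T -> ε.
T -> gH: H nullable, giving g | gH.
Unchanged (no nullable symbols): S -> g; H -> gg; T -> g.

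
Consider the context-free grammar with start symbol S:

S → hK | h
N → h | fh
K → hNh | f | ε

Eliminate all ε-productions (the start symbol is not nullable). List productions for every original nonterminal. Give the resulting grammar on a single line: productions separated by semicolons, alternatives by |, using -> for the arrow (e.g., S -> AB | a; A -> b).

S -> h | hK; K -> f | hNh; N -> h | fh

Nullable set: {K}.
S -> hK: K nullable, giving h | hK.
Drop K -> ε.
Unchanged (no nullable symbols): S -> h; K -> f; K -> hNh; N -> fh; N -> h.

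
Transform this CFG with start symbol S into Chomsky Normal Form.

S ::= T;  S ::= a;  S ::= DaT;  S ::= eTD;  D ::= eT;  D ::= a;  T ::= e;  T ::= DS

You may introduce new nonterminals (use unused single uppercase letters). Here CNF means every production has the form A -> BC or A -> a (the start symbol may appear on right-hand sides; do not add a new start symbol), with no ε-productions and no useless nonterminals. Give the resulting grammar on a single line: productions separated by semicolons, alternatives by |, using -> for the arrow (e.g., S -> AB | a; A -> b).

No ε-productions.
After unit-elimination: S -> a | e | DS | DaT | eTD; D -> a | eT; T -> e | DS.
TERM: introduce B -> a, A -> e and substitute in every rule of length ≥2.
BIN: S -> ATD becomes S -> AC, C -> TD; S -> DBT becomes S -> DE, E -> BT.

S -> a | e | AC | DE | DS; A -> e; B -> a; C -> TD; D -> a | AT; E -> BT; T -> e | DS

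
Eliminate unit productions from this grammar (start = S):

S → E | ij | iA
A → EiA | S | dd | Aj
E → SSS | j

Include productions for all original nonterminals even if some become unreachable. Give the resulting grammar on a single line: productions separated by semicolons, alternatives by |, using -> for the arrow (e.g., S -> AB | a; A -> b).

Unit productions: A->S, S->E.
Unit pairs (A ⇒* B via units): (A,E), (A,S), (S,E).
S: inherits non-unit rules of {E, S} → SSS | iA | ij | j.
A: inherits non-unit rules of {A, E, S} → Aj | EiA | SSS | dd | iA | ij | j.
E: inherits non-unit rules of {E} → SSS | j.

S -> j | iA | ij | SSS; A -> j | Aj | dd | iA | ij | EiA | SSS; E -> j | SSS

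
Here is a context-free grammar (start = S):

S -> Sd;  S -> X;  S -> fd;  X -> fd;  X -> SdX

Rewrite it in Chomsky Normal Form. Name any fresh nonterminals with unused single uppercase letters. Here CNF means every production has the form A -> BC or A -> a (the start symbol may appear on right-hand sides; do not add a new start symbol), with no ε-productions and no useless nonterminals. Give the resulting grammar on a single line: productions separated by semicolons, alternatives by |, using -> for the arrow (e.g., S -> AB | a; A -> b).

No ε-productions.
After unit-elimination: S -> Sd | fd | SdX; X -> fd | SdX.
TERM: introduce A -> d, B -> f and substitute in every rule of length ≥2.
BIN: S -> SAX becomes S -> SC, C -> AX; X -> SAX becomes X -> SD, D -> AX.

S -> BA | SA | SC; A -> d; B -> f; C -> AX; D -> AX; X -> BA | SD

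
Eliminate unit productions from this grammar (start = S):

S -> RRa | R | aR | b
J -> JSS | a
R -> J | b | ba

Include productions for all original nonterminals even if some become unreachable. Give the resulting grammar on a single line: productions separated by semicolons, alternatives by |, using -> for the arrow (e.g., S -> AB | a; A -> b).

S -> a | b | aR | ba | JSS | RRa; J -> a | JSS; R -> a | b | ba | JSS

Unit productions: R->J, S->R.
Unit pairs (A ⇒* B via units): (R,J), (S,J), (S,R).
S: inherits non-unit rules of {J, R, S} → JSS | RRa | a | aR | b | ba.
J: inherits non-unit rules of {J} → JSS | a.
R: inherits non-unit rules of {J, R} → JSS | a | b | ba.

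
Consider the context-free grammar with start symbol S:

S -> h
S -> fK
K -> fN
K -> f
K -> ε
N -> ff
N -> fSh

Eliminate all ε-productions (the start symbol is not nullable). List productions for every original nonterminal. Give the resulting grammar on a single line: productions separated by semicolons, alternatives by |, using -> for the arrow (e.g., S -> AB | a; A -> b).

S -> f | h | fK; K -> f | fN; N -> ff | fSh

Nullable set: {K}.
S -> fK: K nullable, giving f | fK.
Drop K -> ε.
Unchanged (no nullable symbols): S -> h; K -> f; K -> fN; N -> fSh; N -> ff.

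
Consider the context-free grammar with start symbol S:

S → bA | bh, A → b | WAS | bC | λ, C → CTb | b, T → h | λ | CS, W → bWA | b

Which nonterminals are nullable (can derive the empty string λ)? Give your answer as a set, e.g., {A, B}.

Directly nullable (have an ε-rule): {A, T}.
Not nullable: C, S, W — each has a terminal in every rule's right-hand side or depends on a non-nullable symbol.

{A, T}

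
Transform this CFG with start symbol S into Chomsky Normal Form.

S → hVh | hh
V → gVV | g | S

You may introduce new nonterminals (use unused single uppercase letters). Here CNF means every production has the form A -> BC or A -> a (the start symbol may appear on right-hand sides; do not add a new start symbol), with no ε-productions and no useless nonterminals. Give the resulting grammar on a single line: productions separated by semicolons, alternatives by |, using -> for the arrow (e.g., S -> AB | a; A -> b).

No ε-productions.
After unit-elimination: S -> hh | hVh; V -> g | hh | gVV | hVh.
TERM: introduce B -> g, A -> h and substitute in every rule of length ≥2.
BIN: S -> AVA becomes S -> AC, C -> VA; V -> AVA becomes V -> AD, D -> VA; V -> BVV becomes V -> BE, E -> VV.

S -> AA | AC; A -> h; B -> g; C -> VA; D -> VA; E -> VV; V -> g | AA | AD | BE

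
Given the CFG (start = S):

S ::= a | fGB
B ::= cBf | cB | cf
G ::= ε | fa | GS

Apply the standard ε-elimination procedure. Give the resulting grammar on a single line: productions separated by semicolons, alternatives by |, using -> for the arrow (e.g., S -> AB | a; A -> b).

Nullable set: {G}.
S -> fGB: G nullable, giving fB | fGB.
Drop G -> ε.
G -> GS: G nullable, giving GS | S.
Unchanged (no nullable symbols): S -> a; B -> cB; B -> cBf; B -> cf; G -> fa.

S -> a | fB | fGB; B -> cB | cf | cBf; G -> S | GS | fa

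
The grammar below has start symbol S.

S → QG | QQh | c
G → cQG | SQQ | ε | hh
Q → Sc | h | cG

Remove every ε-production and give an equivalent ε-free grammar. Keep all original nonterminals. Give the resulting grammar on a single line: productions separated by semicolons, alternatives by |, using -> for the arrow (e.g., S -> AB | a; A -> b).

Nullable set: {G}.
S -> QG: G nullable, giving Q | QG.
Drop G -> ε.
G -> cQG: G nullable, giving cQ | cQG.
Q -> cG: G nullable, giving c | cG.
Unchanged (no nullable symbols): S -> QQh; S -> c; G -> SQQ; G -> hh; Q -> Sc; Q -> h.

S -> Q | c | QG | QQh; G -> cQ | hh | SQQ | cQG; Q -> c | h | Sc | cG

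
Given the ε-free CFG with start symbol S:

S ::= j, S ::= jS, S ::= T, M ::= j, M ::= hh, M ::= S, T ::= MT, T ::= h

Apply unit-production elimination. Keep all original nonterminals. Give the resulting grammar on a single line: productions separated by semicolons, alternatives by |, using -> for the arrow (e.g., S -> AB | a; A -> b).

S -> h | j | MT | jS; M -> h | j | MT | hh | jS; T -> h | MT

Unit productions: M->S, S->T.
Unit pairs (A ⇒* B via units): (M,S), (M,T), (S,T).
S: inherits non-unit rules of {S, T} → MT | h | j | jS.
M: inherits non-unit rules of {M, S, T} → MT | h | hh | j | jS.
T: inherits non-unit rules of {T} → MT | h.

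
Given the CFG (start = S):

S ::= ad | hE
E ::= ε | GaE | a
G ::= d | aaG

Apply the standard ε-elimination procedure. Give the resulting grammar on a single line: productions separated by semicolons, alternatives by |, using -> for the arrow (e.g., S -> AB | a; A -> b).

Nullable set: {E}.
S -> hE: E nullable, giving h | hE.
Drop E -> ε.
E -> GaE: E nullable, giving Ga | GaE.
Unchanged (no nullable symbols): S -> ad; E -> a; G -> aaG; G -> d.

S -> h | ad | hE; E -> a | Ga | GaE; G -> d | aaG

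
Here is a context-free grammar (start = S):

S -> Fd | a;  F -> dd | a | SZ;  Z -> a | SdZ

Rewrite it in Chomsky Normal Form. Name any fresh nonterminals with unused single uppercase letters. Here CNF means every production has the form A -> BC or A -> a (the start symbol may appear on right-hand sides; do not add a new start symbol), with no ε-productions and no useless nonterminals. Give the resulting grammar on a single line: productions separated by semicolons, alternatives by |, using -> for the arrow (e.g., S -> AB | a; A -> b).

No ε-productions.
No unit productions to eliminate.
TERM: introduce A -> d and substitute in every rule of length ≥2.
BIN: Z -> SAZ becomes Z -> SB, B -> AZ.

S -> a | FA; A -> d; B -> AZ; F -> a | AA | SZ; Z -> a | SB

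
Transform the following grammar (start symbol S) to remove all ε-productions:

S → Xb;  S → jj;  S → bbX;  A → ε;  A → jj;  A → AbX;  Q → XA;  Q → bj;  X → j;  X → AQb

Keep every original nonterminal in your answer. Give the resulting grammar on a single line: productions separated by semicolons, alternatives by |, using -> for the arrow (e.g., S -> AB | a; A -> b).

S -> Xb | jj | bbX; A -> bX | jj | AbX; Q -> X | XA | bj; X -> j | Qb | AQb

Nullable set: {A}.
Drop A -> ε.
A -> AbX: A nullable, giving AbX | bX.
Q -> XA: A nullable, giving X | XA.
X -> AQb: A nullable, giving AQb | Qb.
Unchanged (no nullable symbols): S -> Xb; S -> bbX; S -> jj; A -> jj; Q -> bj; X -> j.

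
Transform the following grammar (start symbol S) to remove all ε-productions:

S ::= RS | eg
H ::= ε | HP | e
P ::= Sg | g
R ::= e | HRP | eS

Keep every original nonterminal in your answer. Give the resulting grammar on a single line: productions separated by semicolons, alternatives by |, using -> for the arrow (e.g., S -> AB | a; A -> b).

Nullable set: {H}.
Drop H -> ε.
H -> HP: H nullable, giving HP | P.
R -> HRP: H nullable, giving HRP | RP.
Unchanged (no nullable symbols): S -> RS; S -> eg; H -> e; P -> Sg; P -> g; R -> e; R -> eS.

S -> RS | eg; H -> P | e | HP; P -> g | Sg; R -> e | RP | eS | HRP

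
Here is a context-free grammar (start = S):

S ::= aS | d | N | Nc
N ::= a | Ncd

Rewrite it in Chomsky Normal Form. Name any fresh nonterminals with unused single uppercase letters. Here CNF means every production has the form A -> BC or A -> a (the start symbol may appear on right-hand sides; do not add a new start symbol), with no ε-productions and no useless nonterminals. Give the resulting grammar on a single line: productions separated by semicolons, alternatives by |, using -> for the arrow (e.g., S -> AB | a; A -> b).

No ε-productions.
After unit-elimination: S -> a | d | Nc | aS | Ncd; N -> a | Ncd.
TERM: introduce C -> a, A -> c, B -> d and substitute in every rule of length ≥2.
BIN: N -> NAB becomes N -> ND, D -> AB; S -> NAB becomes S -> NE, E -> AB.

S -> a | d | CS | NA | NE; A -> c; B -> d; C -> a; D -> AB; E -> AB; N -> a | ND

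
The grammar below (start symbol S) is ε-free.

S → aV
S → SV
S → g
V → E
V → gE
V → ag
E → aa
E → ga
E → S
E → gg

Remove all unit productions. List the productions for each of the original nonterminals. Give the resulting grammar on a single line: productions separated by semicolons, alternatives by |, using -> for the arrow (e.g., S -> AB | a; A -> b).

S -> g | SV | aV; E -> g | SV | aV | aa | ga | gg; V -> g | SV | aV | aa | ag | gE | ga | gg

Unit productions: E->S, V->E.
Unit pairs (A ⇒* B via units): (E,S), (V,E), (V,S).
S: inherits non-unit rules of {S} → SV | aV | g.
E: inherits non-unit rules of {E, S} → SV | aV | aa | g | ga | gg.
V: inherits non-unit rules of {E, S, V} → SV | aV | aa | ag | g | gE | ga | gg.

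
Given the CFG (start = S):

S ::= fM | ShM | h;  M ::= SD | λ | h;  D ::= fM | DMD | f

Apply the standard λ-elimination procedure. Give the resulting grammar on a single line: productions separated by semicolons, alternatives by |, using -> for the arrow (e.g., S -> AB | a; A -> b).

Nullable set: {M}.
S -> ShM: M nullable, giving Sh | ShM.
S -> fM: M nullable, giving f | fM.
D -> DMD: M nullable, giving DD | DMD.
D -> fM: M nullable, giving f | fM.
Drop M -> λ.
Unchanged (no nullable symbols): S -> h; D -> f; M -> SD; M -> h.

S -> f | h | Sh | fM | ShM; D -> f | DD | fM | DMD; M -> h | SD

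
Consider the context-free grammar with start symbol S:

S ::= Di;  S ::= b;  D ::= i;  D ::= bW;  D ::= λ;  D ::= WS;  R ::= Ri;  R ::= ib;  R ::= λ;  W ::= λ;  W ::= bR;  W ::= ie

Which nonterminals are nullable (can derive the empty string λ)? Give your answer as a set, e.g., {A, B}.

{D, R, W}

Directly nullable (have an ε-rule): {D, R, W}.
Not nullable: S — each has a terminal in every rule's right-hand side or depends on a non-nullable symbol.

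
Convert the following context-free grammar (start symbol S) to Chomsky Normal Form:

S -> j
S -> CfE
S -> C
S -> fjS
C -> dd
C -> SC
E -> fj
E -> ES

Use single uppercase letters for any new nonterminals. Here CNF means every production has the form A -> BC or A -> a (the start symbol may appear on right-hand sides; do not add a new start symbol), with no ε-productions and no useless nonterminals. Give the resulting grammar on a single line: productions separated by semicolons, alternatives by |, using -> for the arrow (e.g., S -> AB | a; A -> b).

No ε-productions.
After unit-elimination: S -> j | SC | dd | CfE | fjS; C -> SC | dd; E -> ES | fj.
TERM: introduce A -> d, B -> f, D -> j and substitute in every rule of length ≥2.
BIN: S -> BDS becomes S -> BF, F -> DS; S -> CBE becomes S -> CG, G -> BE.

S -> j | AA | BF | CG | SC; A -> d; B -> f; C -> AA | SC; D -> j; E -> BD | ES; F -> DS; G -> BE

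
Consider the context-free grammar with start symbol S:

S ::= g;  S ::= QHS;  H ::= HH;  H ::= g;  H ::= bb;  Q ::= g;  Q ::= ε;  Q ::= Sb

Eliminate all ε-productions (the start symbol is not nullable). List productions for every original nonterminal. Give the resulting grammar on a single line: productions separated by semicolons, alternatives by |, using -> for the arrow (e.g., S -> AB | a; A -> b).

S -> g | HS | QHS; H -> g | HH | bb; Q -> g | Sb

Nullable set: {Q}.
S -> QHS: Q nullable, giving HS | QHS.
Drop Q -> ε.
Unchanged (no nullable symbols): S -> g; H -> HH; H -> bb; H -> g; Q -> Sb; Q -> g.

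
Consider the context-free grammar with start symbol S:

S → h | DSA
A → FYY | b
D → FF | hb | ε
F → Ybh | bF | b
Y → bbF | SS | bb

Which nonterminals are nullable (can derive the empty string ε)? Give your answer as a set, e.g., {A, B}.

Directly nullable (have an ε-rule): {D}.
Not nullable: A, F, S, Y — each has a terminal in every rule's right-hand side or depends on a non-nullable symbol.

{D}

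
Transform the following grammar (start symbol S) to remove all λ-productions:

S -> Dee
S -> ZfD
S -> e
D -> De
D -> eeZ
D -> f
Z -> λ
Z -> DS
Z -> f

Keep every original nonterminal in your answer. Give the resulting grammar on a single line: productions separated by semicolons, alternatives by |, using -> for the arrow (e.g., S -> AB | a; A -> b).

Nullable set: {Z}.
S -> ZfD: Z nullable, giving ZfD | fD.
D -> eeZ: Z nullable, giving ee | eeZ.
Drop Z -> λ.
Unchanged (no nullable symbols): S -> Dee; S -> e; D -> De; D -> f; Z -> DS; Z -> f.

S -> e | fD | Dee | ZfD; D -> f | De | ee | eeZ; Z -> f | DS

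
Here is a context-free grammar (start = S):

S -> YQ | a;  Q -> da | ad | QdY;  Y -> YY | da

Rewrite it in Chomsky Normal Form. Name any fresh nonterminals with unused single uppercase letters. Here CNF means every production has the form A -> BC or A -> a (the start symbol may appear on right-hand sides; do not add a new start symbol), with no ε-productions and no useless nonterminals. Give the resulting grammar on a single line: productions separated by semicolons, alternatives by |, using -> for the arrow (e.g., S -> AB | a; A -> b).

No ε-productions.
No unit productions to eliminate.
TERM: introduce B -> a, A -> d and substitute in every rule of length ≥2.
BIN: Q -> QAY becomes Q -> QC, C -> AY.

S -> a | YQ; A -> d; B -> a; C -> AY; Q -> AB | BA | QC; Y -> AB | YY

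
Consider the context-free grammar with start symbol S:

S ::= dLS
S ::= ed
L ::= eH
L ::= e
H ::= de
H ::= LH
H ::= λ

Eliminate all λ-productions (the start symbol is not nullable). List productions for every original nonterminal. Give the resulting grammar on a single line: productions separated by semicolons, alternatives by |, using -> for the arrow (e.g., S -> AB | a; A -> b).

S -> ed | dLS; H -> L | LH | de; L -> e | eH

Nullable set: {H}.
Drop H -> λ.
H -> LH: H nullable, giving L | LH.
L -> eH: H nullable, giving e | eH.
Unchanged (no nullable symbols): S -> dLS; S -> ed; H -> de; L -> e.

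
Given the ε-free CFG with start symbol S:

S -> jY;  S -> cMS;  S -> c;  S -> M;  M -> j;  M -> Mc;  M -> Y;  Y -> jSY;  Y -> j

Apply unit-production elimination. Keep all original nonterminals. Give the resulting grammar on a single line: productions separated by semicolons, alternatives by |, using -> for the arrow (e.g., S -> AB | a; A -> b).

S -> c | j | Mc | jY | cMS | jSY; M -> j | Mc | jSY; Y -> j | jSY

Unit productions: M->Y, S->M.
Unit pairs (A ⇒* B via units): (M,Y), (S,M), (S,Y).
S: inherits non-unit rules of {M, S, Y} → Mc | c | cMS | j | jSY | jY.
M: inherits non-unit rules of {M, Y} → Mc | j | jSY.
Y: inherits non-unit rules of {Y} → j | jSY.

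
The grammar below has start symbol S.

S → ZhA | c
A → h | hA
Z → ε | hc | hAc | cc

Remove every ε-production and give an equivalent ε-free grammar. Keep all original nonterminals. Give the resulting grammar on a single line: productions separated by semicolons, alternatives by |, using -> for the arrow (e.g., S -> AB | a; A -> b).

Nullable set: {Z}.
S -> ZhA: Z nullable, giving ZhA | hA.
Drop Z -> ε.
Unchanged (no nullable symbols): S -> c; A -> h; A -> hA; Z -> cc; Z -> hAc; Z -> hc.

S -> c | hA | ZhA; A -> h | hA; Z -> cc | hc | hAc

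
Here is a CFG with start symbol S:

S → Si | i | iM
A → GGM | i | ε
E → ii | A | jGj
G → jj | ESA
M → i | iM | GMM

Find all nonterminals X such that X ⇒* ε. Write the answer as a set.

Directly nullable (have an ε-rule): {A}.
E is nullable via E -> A (every symbol on the right is already known nullable).
Not nullable: G, M, S — each has a terminal in every rule's right-hand side or depends on a non-nullable symbol.

{A, E}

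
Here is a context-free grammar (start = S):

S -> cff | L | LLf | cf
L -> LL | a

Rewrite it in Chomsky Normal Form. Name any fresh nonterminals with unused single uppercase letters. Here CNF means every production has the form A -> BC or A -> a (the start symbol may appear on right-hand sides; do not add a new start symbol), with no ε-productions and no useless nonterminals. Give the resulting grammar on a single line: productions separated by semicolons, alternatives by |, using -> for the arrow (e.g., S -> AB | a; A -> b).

S -> a | BA | BC | LD | LL; A -> f; B -> c; C -> AA; D -> LA; L -> a | LL

No ε-productions.
After unit-elimination: S -> a | LL | cf | LLf | cff; L -> a | LL.
TERM: introduce B -> c, A -> f and substitute in every rule of length ≥2.
BIN: S -> BAA becomes S -> BC, C -> AA; S -> LLA becomes S -> LD, D -> LA.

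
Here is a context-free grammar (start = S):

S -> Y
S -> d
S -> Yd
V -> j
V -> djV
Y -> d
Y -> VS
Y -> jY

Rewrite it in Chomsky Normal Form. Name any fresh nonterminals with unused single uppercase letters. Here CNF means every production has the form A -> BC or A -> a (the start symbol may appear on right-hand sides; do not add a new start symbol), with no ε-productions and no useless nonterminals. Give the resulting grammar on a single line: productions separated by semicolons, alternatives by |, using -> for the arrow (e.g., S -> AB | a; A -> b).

S -> d | BY | VS | YA; A -> d; B -> j; C -> BV; V -> j | AC; Y -> d | BY | VS

No ε-productions.
After unit-elimination: S -> d | VS | Yd | jY; V -> j | djV; Y -> d | VS | jY.
TERM: introduce A -> d, B -> j and substitute in every rule of length ≥2.
BIN: V -> ABV becomes V -> AC, C -> BV.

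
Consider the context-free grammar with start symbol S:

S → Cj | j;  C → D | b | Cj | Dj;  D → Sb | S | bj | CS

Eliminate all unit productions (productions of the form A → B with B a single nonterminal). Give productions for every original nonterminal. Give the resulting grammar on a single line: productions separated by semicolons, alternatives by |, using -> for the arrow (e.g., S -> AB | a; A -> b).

S -> j | Cj; C -> b | j | CS | Cj | Dj | Sb | bj; D -> j | CS | Cj | Sb | bj

Unit productions: C->D, D->S.
Unit pairs (A ⇒* B via units): (C,D), (C,S), (D,S).
S: inherits non-unit rules of {S} → Cj | j.
C: inherits non-unit rules of {C, D, S} → CS | Cj | Dj | Sb | b | bj | j.
D: inherits non-unit rules of {D, S} → CS | Cj | Sb | bj | j.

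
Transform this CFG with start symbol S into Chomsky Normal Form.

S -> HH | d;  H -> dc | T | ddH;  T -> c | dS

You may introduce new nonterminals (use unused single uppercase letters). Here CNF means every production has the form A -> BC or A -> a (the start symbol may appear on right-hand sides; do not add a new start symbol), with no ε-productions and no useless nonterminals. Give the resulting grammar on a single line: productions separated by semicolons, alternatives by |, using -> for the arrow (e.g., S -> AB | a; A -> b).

No ε-productions.
After unit-elimination: S -> d | HH; H -> c | dS | dc | ddH; T -> c | dS.
TERM: introduce B -> c, A -> d and substitute in every rule of length ≥2.
BIN: H -> AAH becomes H -> AC, C -> AH.
Drop unreachable/unproductive: T.

S -> d | HH; A -> d; B -> c; C -> AH; H -> c | AB | AC | AS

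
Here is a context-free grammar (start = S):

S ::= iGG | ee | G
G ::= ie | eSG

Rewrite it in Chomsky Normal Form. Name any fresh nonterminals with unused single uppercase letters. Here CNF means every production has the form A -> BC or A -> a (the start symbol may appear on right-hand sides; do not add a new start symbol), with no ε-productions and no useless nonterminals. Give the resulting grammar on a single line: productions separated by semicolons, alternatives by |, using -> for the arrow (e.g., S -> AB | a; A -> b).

No ε-productions.
After unit-elimination: S -> ee | ie | eSG | iGG; G -> ie | eSG.
TERM: introduce A -> e, B -> i and substitute in every rule of length ≥2.
BIN: G -> ASG becomes G -> AC, C -> SG; S -> ASG becomes S -> AD, D -> SG; S -> BGG becomes S -> BE, E -> GG.

S -> AA | AD | BA | BE; A -> e; B -> i; C -> SG; D -> SG; E -> GG; G -> AC | BA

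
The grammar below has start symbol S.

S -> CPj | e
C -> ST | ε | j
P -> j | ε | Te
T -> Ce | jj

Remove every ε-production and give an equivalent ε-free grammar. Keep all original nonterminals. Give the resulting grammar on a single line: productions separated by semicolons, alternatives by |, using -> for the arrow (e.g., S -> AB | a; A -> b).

S -> e | j | Cj | Pj | CPj; C -> j | ST; P -> j | Te; T -> e | Ce | jj

Nullable set: {C, P}.
S -> CPj: C, P nullable, giving CPj | Cj | Pj | j.
Drop C -> ε.
Drop P -> ε.
T -> Ce: C nullable, giving Ce | e.
Unchanged (no nullable symbols): S -> e; C -> ST; C -> j; P -> Te; P -> j; T -> jj.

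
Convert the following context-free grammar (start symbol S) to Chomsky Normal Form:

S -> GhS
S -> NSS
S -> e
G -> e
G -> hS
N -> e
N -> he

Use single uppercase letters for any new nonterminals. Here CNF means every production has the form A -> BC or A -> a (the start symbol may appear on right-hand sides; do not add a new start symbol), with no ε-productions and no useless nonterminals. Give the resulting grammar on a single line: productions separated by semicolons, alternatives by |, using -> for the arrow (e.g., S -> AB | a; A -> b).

S -> e | GC | ND; A -> h; B -> e; C -> AS; D -> SS; G -> e | AS; N -> e | AB

No ε-productions.
No unit productions to eliminate.
TERM: introduce B -> e, A -> h and substitute in every rule of length ≥2.
BIN: S -> GAS becomes S -> GC, C -> AS; S -> NSS becomes S -> ND, D -> SS.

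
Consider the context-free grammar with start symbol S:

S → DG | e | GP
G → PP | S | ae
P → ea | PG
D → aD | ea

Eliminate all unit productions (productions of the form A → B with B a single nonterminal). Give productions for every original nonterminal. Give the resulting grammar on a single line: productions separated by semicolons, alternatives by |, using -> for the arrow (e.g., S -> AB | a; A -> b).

S -> e | DG | GP; D -> aD | ea; G -> e | DG | GP | PP | ae; P -> PG | ea

Unit productions: G->S.
Unit pairs (A ⇒* B via units): (G,S).
S: inherits non-unit rules of {S} → DG | GP | e.
D: inherits non-unit rules of {D} → aD | ea.
G: inherits non-unit rules of {G, S} → DG | GP | PP | ae | e.
P: inherits non-unit rules of {P} → PG | ea.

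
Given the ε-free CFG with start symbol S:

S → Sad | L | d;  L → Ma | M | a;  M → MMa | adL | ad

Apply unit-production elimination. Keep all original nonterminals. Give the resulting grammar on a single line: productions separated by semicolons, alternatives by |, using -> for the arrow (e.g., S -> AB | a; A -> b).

S -> a | d | Ma | ad | MMa | Sad | adL; L -> a | Ma | ad | MMa | adL; M -> ad | MMa | adL

Unit productions: L->M, S->L.
Unit pairs (A ⇒* B via units): (L,M), (S,L), (S,M).
S: inherits non-unit rules of {L, M, S} → MMa | Ma | Sad | a | ad | adL | d.
L: inherits non-unit rules of {L, M} → MMa | Ma | a | ad | adL.
M: inherits non-unit rules of {M} → MMa | ad | adL.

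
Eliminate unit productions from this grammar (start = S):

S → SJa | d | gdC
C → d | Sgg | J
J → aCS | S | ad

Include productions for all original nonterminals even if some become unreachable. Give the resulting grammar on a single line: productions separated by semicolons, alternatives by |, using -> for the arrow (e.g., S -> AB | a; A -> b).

S -> d | SJa | gdC; C -> d | ad | SJa | Sgg | aCS | gdC; J -> d | ad | SJa | aCS | gdC

Unit productions: C->J, J->S.
Unit pairs (A ⇒* B via units): (C,J), (C,S), (J,S).
S: inherits non-unit rules of {S} → SJa | d | gdC.
C: inherits non-unit rules of {C, J, S} → SJa | Sgg | aCS | ad | d | gdC.
J: inherits non-unit rules of {J, S} → SJa | aCS | ad | d | gdC.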